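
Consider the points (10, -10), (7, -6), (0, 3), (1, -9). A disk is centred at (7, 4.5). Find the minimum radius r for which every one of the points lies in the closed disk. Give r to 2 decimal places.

14.81

The required radius is the distance from (7, 4.5) to the farthest point.
Squared distances: 219.25, 110.25, 51.25, 218.25.
Maximum is 219.25, attained at (10, -10).
r = √(219.25) ≈ 14.81.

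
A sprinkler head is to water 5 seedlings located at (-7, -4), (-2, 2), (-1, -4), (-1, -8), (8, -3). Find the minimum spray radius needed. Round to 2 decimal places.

The minimum enclosing circle of a finite set is fixed by two of the points (as a diameter) or three (as a circumcircle).
The farthest pair is (-7, -4)–(8, -3) with squared distance 226. The circle on this segment as diameter has centre (0.5, -3.5) and r² = 226/4 = 56.5.
Check (-2, 2): distance² to centre = 36.5 ≤ 56.5, so it lies inside.
All remaining points lie in this disk, and no smaller disk contains both endpoints, so this is the minimum enclosing circle.
r = √(56.5) ≈ 7.52.

7.52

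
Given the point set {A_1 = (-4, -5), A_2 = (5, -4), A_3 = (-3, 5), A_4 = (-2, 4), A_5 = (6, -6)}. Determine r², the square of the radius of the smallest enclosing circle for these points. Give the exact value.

50.5

The farthest pair is A_3–A_5 with squared distance 202. The circle on this segment as diameter has centre (1.5, -0.5) and r² = 202/4 = 50.5.
Check A_1: distance² to centre = 50.5 ≤ 50.5, so it lies inside.
All remaining points lie in this disk, and no smaller disk contains both endpoints, so this is the minimum enclosing circle.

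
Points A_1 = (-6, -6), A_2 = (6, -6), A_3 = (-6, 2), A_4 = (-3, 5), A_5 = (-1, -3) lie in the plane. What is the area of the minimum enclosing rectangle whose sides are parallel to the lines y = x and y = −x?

In coordinates u = x + y, v = x − y the rectangle is axis-aligned; the map (x,y)→(u,v) scales areas by 2.
u-values: -12, 0, -4, 2, -4; range = 2 − (-12) = 14.
v-values: 0, 12, -8, -8, 2; range = 12 − (-8) = 20.
Area = (14 × 20) / 2 = 140.

140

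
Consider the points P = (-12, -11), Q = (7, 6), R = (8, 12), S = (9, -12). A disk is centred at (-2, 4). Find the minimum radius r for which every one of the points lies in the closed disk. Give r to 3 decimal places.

The required radius is the distance from (-2, 4) to the farthest point.
Squared distances: 325, 85, 164, 377.
Maximum is 377, attained at S.
r = √377 ≈ 19.416.

19.416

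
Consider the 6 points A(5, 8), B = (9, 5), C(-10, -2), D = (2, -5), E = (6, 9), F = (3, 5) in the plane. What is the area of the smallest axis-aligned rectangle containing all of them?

x ranges over [-10, 9], width 19.
y ranges over [-5, 9], height 14.
Area = 19 × 14 = 266.

266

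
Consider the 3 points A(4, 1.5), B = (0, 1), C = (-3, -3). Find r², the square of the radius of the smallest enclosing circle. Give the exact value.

17.3125

Side lengths²: AB² = 16.25, AC² = 69.25, BC² = 25.
Since AC² = 69.25 ≥ 25 + 16.25 = 41.25, the angle opposite AC is not acute, so the smallest enclosing circle has AC as diameter.
Centre = midpoint of AC = (0.5, -0.75), r² = 69.25/4 = 17.3125.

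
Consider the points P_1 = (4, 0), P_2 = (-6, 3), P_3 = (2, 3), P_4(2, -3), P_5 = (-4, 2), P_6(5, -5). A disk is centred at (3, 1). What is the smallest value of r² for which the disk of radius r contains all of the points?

85

The required radius is the distance from (3, 1) to the farthest point.
Squared distances: 2, 85, 5, 17, 50, 40.
Maximum is 85, attained at P_2.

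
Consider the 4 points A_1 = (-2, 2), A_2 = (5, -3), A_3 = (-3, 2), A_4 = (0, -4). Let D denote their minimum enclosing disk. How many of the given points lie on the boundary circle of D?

2

By Welzl's lemma the MEC is supported by two points (diametrically opposite) or three points (on a circumcircle).
The farthest pair is A_2–A_3 with squared distance 89. The circle on this segment as diameter has centre (1, -0.5) and r² = 89/4 = 22.25.
Check A_1: distance² to centre = 15.25 ≤ 22.25, so it lies inside.
All remaining points lie in this disk, and no smaller disk contains both endpoints, so this is the minimum enclosing circle.
The points at distance exactly r from the centre are A_2, A_3 — 2 points.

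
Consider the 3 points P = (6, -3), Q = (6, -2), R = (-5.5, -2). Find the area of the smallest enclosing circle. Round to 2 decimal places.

104.65

Side lengths²: PQ² = 1, PR² = 133.25, QR² = 132.25.
Since PR² = 133.25 ≥ 132.25 + 1 = 133.25, the angle opposite PR is not acute, so the smallest enclosing circle has PR as diameter.
Centre = midpoint of PR = (0.25, -2.5), r² = 133.25/4 = 33.3125.
Area = π·r² = π·33.3125 ≈ 104.65.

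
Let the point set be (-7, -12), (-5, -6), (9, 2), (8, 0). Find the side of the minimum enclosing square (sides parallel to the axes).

The bounding box has width 16 and height 14.
An axis-aligned square enclosing the set must have side ≥ max(width, height).
So the minimum side is max(16, 14) = 16.

16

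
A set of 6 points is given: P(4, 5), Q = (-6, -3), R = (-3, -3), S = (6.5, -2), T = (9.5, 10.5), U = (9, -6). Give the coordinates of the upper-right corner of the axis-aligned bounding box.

x-range [-6, 9.5], y-range [-6, 10.5].
The upper-right corner is (9.5, 10.5).

(9.5, 10.5)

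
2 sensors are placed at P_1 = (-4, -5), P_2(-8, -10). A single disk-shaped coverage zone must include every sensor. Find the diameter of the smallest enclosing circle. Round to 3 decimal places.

The smallest circle enclosing two points has them as diameter endpoints.
Centre = midpoint = (-6, -7.5); r² = |P_1P_2|²/4 = 41/4 = 10.25.
Diameter = 2r = 2√(10.25) ≈ 6.403.

6.403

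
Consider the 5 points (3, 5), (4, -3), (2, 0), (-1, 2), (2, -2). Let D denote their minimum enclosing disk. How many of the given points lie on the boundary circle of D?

A smallest enclosing disk is always determined by at most three of the input points on its boundary.
The minimum enclosing circle is determined by three boundary points: (3, 5), (4, -3), (-1, 2).
Their circumcentre is (41/14, 13/14) with r² = 1625/98.
The farthest remaining point (2, -2) is at distance² 925/98 ≤ 1625/98.
The points at distance exactly r from the centre are (3, 5), (4, -3), (-1, 2) — 3 points.

3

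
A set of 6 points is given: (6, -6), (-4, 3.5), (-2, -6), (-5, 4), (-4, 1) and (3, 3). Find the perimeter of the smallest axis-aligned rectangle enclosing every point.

42

Width = max x − min x = 6 − (-5) = 11.
Height = max y − min y = 4 − (-6) = 10.
Perimeter = 2(11 + 10) = 42.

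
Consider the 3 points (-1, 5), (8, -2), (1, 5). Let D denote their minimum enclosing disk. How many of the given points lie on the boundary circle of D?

Call the three points A, B, C in the order given.
Side lengths²: AB² = 130, AC² = 4, BC² = 98.
Since AB² = 130 ≥ 98 + 4 = 102, the angle opposite AB is not acute, so the smallest enclosing circle has AB as diameter.
Centre = midpoint of AB = (3.5, 1.5), r² = 130/4 = 32.5.
The points at distance exactly r from the centre are (-1, 5), (8, -2) — 2 points.

2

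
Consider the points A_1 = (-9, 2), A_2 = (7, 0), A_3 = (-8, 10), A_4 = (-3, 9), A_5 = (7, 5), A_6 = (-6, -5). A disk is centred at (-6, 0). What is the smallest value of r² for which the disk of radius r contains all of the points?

194

The required radius is the distance from (-6, 0) to the farthest point.
Squared distances: 13, 169, 104, 90, 194, 25.
Maximum is 194, attained at A_5.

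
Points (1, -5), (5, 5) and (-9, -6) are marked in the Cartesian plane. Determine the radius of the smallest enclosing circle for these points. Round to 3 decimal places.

8.902

Call the three points A, B, C in the order given.
Side lengths²: AB² = 116, AC² = 101, BC² = 317.
Since BC² = 317 ≥ 116 + 101 = 217, the angle opposite BC is not acute, so the smallest enclosing circle has BC as diameter.
Centre = midpoint of BC = (-2, -0.5), r² = 317/4 = 79.25.
r = √(79.25) ≈ 8.902.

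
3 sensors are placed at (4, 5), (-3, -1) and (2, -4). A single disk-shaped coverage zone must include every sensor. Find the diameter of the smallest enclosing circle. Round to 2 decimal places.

Call the three points A, B, C in the order given.
Side lengths²: AB² = 85, AC² = 85, BC² = 34.
Since AC² = 85 < 85 + 34 = 119, the triangle is acute, so the smallest enclosing circle is the circumcircle.
Circumcentre = (1.5, 5/6), r² = 425/18.
Diameter = 2r = 2√(425/18) ≈ 9.72.

9.72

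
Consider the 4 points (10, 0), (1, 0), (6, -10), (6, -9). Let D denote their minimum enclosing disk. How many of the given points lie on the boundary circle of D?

3

The minimum enclosing circle of a finite set is fixed by two of the points (as a diameter) or three (as a circumcircle).
The minimum enclosing circle is determined by three boundary points: (10, 0), (1, 0), (6, -10).
Their circumcentre is (5.5, -4) with r² = 36.25.
The farthest remaining point (6, -9) is at distance² 25.25 ≤ 36.25.
The points at distance exactly r from the centre are (10, 0), (1, 0), (6, -10) — 3 points.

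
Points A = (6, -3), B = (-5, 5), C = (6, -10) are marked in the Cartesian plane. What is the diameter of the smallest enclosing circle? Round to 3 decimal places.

Side lengths²: AB² = 185, AC² = 49, BC² = 346.
Since BC² = 346 ≥ 185 + 49 = 234, the angle opposite BC is not acute, so the smallest enclosing circle has BC as diameter.
Centre = midpoint of BC = (0.5, -2.5), r² = 346/4 = 86.5.
Diameter = 2r = 2√(86.5) ≈ 18.601.

18.601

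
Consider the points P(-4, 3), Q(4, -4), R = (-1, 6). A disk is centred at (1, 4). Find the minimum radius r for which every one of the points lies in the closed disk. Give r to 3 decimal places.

8.544

The required radius is the distance from (1, 4) to the farthest point.
Squared distances: 26, 73, 8.
Maximum is 73, attained at Q.
r = √73 ≈ 8.544.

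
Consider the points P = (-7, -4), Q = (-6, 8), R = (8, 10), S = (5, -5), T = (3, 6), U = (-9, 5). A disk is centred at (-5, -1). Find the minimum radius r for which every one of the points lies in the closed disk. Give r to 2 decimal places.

The required radius is the distance from (-5, -1) to the farthest point.
Squared distances: 13, 82, 290, 116, 113, 52.
Maximum is 290, attained at R.
r = √290 ≈ 17.03.

17.03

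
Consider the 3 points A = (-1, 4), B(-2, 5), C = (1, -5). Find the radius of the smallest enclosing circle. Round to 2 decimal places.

Side lengths²: AB² = 2, AC² = 85, BC² = 109.
Since BC² = 109 ≥ 85 + 2 = 87, the angle opposite BC is not acute, so the smallest enclosing circle has BC as diameter.
Centre = midpoint of BC = (-0.5, 0), r² = 109/4 = 27.25.
r = √(27.25) ≈ 5.22.

5.22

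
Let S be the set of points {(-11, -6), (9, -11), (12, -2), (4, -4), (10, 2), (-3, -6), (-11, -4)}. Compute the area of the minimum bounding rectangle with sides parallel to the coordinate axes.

299

x ranges over [-11, 12], width 23.
y ranges over [-11, 2], height 13.
Area = 23 × 13 = 299.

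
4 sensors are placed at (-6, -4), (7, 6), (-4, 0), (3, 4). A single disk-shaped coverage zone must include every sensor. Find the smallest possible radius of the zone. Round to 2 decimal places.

A smallest enclosing disk is always determined by at most three of the input points on its boundary.
The farthest pair is (-6, -4)–(7, 6) with squared distance 269. The circle on this segment as diameter has centre (0.5, 1) and r² = 269/4 = 67.25.
Check (-4, 0): distance² to centre = 21.25 ≤ 67.25, so it lies inside.
All remaining points lie in this disk, and no smaller disk contains both endpoints, so this is the minimum enclosing circle.
r = √(67.25) ≈ 8.20.

8.20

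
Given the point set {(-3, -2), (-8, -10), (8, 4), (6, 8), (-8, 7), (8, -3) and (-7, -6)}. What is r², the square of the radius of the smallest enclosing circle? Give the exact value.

130

By Welzl's lemma the MEC is supported by two points (diametrically opposite) or three points (on a circumcircle).
The farthest pair is (-8, -10)–(6, 8) with squared distance 520. The circle on this segment as diameter has centre (-1, -1) and r² = 520/4 = 130.
Check (-3, -2): distance² to centre = 5 ≤ 130, so it lies inside.
All remaining points lie in this disk, and no smaller disk contains both endpoints, so this is the minimum enclosing circle.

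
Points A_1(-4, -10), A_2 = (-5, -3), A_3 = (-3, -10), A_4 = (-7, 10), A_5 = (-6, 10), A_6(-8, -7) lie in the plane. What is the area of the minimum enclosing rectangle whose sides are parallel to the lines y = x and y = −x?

In coordinates u = x + y, v = x − y the rectangle is axis-aligned; the map (x,y)→(u,v) scales areas by 2.
u-values: -14, -8, -13, 3, 4, -15; range = 4 − (-15) = 19.
v-values: 6, -2, 7, -17, -16, -1; range = 7 − (-17) = 24.
Area = (19 × 24) / 2 = 228.

228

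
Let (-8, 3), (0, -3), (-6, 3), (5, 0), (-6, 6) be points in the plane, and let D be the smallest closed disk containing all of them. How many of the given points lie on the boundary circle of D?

2

The minimum enclosing circle of a finite set is fixed by two of the points (as a diameter) or three (as a circumcircle).
The farthest pair is (-8, 3)–(5, 0) with squared distance 178. The circle on this segment as diameter has centre (-1.5, 1.5) and r² = 178/4 = 44.5.
Check (0, -3): distance² to centre = 22.5 ≤ 44.5, so it lies inside.
All remaining points lie in this disk, and no smaller disk contains both endpoints, so this is the minimum enclosing circle.
The points at distance exactly r from the centre are (-8, 3), (5, 0) — 2 points.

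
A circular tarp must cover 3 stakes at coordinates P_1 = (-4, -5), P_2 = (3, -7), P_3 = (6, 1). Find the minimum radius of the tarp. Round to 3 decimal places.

Side lengths²: P_1P_2² = 53, P_1P_3² = 136, P_2P_3² = 73.
Since P_1P_3² = 136 ≥ 73 + 53 = 126, the angle opposite P_1P_3 is not acute, so the smallest enclosing circle has P_1P_3 as diameter.
Centre = midpoint of P_1P_3 = (1, -2), r² = 136/4 = 34.
r = √34 ≈ 5.831.

5.831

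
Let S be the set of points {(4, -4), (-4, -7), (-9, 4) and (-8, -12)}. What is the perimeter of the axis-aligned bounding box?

Width = max x − min x = 4 − (-9) = 13.
Height = max y − min y = 4 − (-12) = 16.
Perimeter = 2(13 + 16) = 58.

58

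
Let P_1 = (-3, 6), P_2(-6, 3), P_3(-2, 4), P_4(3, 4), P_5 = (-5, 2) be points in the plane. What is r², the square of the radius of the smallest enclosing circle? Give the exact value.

The minimum enclosing circle of a finite set is fixed by two of the points (as a diameter) or three (as a circumcircle).
The farthest pair is P_2–P_4 with squared distance 82. The circle on this segment as diameter has centre (-1.5, 3.5) and r² = 82/4 = 20.5.
Check P_1: distance² to centre = 8.5 ≤ 20.5, so it lies inside.
All remaining points lie in this disk, and no smaller disk contains both endpoints, so this is the minimum enclosing circle.

20.5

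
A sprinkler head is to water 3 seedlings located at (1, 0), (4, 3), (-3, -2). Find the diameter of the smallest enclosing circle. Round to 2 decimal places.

Call the three points A, B, C in the order given.
Side lengths²: AB² = 18, AC² = 20, BC² = 74.
Since BC² = 74 ≥ 20 + 18 = 38, the angle opposite BC is not acute, so the smallest enclosing circle has BC as diameter.
Centre = midpoint of BC = (0.5, 0.5), r² = 74/4 = 18.5.
Diameter = 2r = 2√(18.5) ≈ 8.60.

8.60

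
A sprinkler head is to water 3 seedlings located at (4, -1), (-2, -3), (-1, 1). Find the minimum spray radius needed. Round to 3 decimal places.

3.192

Call the three points A, B, C in the order given.
Side lengths²: AB² = 40, AC² = 29, BC² = 17.
Since AB² = 40 < 29 + 17 = 46, the triangle is acute, so the smallest enclosing circle is the circumcircle.
Circumcentre = (19/22, -35/22), r² = 2465/242.
r = √(2465/242) ≈ 3.192.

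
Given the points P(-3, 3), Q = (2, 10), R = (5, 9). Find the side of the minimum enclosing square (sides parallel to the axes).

The bounding box has width 8 and height 7.
An axis-aligned square enclosing the set must have side ≥ max(width, height).
So the minimum side is max(8, 7) = 8.

8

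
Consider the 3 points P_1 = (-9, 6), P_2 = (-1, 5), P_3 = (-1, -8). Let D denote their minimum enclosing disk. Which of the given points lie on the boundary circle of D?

P_1, P_3

Side lengths²: P_1P_2² = 65, P_1P_3² = 260, P_2P_3² = 169.
Since P_1P_3² = 260 ≥ 169 + 65 = 234, the angle opposite P_1P_3 is not acute, so the smallest enclosing circle has P_1P_3 as diameter.
Centre = midpoint of P_1P_3 = (-5, -1), r² = 260/4 = 65.
The points at distance exactly r from the centre are P_1, P_3 — 2 points.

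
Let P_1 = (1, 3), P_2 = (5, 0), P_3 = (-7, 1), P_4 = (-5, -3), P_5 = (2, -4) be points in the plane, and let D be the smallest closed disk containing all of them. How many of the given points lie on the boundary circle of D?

2

A smallest enclosing disk is always determined by at most three of the input points on its boundary.
The farthest pair is P_2–P_3 with squared distance 145. The circle on this segment as diameter has centre (-1, 0.5) and r² = 145/4 = 36.25.
Check P_1: distance² to centre = 10.25 ≤ 36.25, so it lies inside.
All remaining points lie in this disk, and no smaller disk contains both endpoints, so this is the minimum enclosing circle.
The points at distance exactly r from the centre are P_2, P_3 — 2 points.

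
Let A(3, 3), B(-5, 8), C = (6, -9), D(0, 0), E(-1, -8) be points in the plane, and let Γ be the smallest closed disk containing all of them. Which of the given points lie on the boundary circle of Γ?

B, C

The farthest pair is B–C with squared distance 410. The circle on this segment as diameter has centre (0.5, -0.5) and r² = 410/4 = 102.5.
Check A: distance² to centre = 18.5 ≤ 102.5, so it lies inside.
All remaining points lie in this disk, and no smaller disk contains both endpoints, so this is the minimum enclosing circle.
The points at distance exactly r from the centre are B, C — 2 points.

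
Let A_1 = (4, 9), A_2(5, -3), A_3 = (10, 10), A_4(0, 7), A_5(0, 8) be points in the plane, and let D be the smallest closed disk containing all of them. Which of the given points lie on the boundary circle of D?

By Welzl's lemma the MEC is supported by two points (diametrically opposite) or three points (on a circumcircle).
The minimum enclosing circle is determined by three boundary points: A_2, A_3, A_5.
Their circumcentre is (359/60, 49/12) with r² = 92053/1800.
The farthest remaining point A_4 is at distance² 79753/1800 ≤ 92053/1800.
The points at distance exactly r from the centre are A_2, A_3, A_5 — 3 points.

A_2, A_3, A_5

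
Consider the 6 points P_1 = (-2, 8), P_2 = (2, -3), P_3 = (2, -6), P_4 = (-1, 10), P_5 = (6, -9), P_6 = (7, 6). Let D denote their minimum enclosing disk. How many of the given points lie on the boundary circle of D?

2

The farthest pair is P_4–P_5 with squared distance 410. The circle on this segment as diameter has centre (2.5, 0.5) and r² = 410/4 = 102.5.
Check P_1: distance² to centre = 76.5 ≤ 102.5, so it lies inside.
All remaining points lie in this disk, and no smaller disk contains both endpoints, so this is the minimum enclosing circle.
The points at distance exactly r from the centre are P_4, P_5 — 2 points.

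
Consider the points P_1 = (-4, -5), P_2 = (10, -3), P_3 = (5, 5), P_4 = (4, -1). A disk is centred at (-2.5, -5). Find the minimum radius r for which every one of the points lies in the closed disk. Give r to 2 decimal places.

12.66

The required radius is the distance from (-2.5, -5) to the farthest point.
Squared distances: 2.25, 160.25, 156.25, 58.25.
Maximum is 160.25, attained at P_2.
r = √(160.25) ≈ 12.66.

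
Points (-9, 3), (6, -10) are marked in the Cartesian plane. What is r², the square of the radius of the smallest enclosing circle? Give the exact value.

98.5

The smallest circle enclosing two points has them as diameter endpoints.
Centre = midpoint = (-1.5, -3.5); r² = |(-9, 3)−(6, -10)|²/4 = 394/4 = 98.5.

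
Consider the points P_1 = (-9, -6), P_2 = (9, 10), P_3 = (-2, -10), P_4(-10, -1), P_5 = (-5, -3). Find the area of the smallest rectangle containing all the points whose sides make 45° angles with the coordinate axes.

289

In coordinates u = x + y, v = x − y the rectangle is axis-aligned; the map (x,y)→(u,v) scales areas by 2.
u-values: -15, 19, -12, -11, -8; range = 19 − (-15) = 34.
v-values: -3, -1, 8, -9, -2; range = 8 − (-9) = 17.
Area = (34 × 17) / 2 = 289.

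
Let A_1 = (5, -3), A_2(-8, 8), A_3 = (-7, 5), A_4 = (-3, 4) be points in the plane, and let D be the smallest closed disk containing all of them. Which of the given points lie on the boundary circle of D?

A_1, A_2

The minimum enclosing circle of a finite set is fixed by two of the points (as a diameter) or three (as a circumcircle).
The farthest pair is A_1–A_2 with squared distance 290. The circle on this segment as diameter has centre (-1.5, 2.5) and r² = 290/4 = 72.5.
Check A_3: distance² to centre = 36.5 ≤ 72.5, so it lies inside.
All remaining points lie in this disk, and no smaller disk contains both endpoints, so this is the minimum enclosing circle.
The points at distance exactly r from the centre are A_1, A_2 — 2 points.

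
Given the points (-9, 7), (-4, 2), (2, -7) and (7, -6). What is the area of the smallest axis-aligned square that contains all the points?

The bounding box has width 16 and height 14.
An axis-aligned square enclosing the set must have side ≥ max(width, height).
So the minimum side is max(16, 14) = 16.
Area = 16² = 256.

256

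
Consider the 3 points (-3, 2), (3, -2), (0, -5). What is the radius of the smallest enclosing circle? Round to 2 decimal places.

Call the three points A, B, C in the order given.
Side lengths²: AB² = 52, AC² = 58, BC² = 18.
Since AC² = 58 < 52 + 18 = 70, the triangle is acute, so the smallest enclosing circle is the circumcircle.
Circumcentre = (-0.8, -1.2), r² = 15.08.
r = √(15.08) ≈ 3.88.

3.88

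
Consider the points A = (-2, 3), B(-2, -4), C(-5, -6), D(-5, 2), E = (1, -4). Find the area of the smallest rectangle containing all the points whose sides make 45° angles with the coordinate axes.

72

In coordinates u = x + y, v = x − y the rectangle is axis-aligned; the map (x,y)→(u,v) scales areas by 2.
u-values: 1, -6, -11, -3, -3; range = 1 − (-11) = 12.
v-values: -5, 2, 1, -7, 5; range = 5 − (-7) = 12.
Area = (12 × 12) / 2 = 72.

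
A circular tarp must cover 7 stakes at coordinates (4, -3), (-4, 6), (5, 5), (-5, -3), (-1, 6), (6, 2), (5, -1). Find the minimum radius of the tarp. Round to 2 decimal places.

6.40

By Welzl's lemma the MEC is supported by two points (diametrically opposite) or three points (on a circumcircle).
The farthest pair is (5, 5)–(-5, -3) with squared distance 164. The circle on this segment as diameter has centre (0, 1) and r² = 164/4 = 41.
Check (4, -3): distance² to centre = 32 ≤ 41, so it lies inside.
All remaining points lie in this disk, and no smaller disk contains both endpoints, so this is the minimum enclosing circle.
r = √41 ≈ 6.40.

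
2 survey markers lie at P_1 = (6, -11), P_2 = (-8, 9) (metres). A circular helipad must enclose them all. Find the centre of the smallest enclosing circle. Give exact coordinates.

The smallest circle enclosing two points has them as diameter endpoints.
Centre = midpoint = (-1, -1); r² = |P_1P_2|²/4 = 596/4 = 149.
Centre = (-1, -1).

(-1, -1)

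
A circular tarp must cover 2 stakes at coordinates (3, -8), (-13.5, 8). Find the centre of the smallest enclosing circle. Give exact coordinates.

The smallest circle enclosing two points has them as diameter endpoints.
Centre = midpoint = (-5.25, 0); r² = |(3, -8)−(-13.5, 8)|²/4 = 528.25/4 = 132.0625.
Centre = (-5.25, 0).

(-5.25, 0)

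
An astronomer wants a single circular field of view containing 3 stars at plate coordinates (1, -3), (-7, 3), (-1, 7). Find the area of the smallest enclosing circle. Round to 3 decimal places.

91.856

Call the three points A, B, C in the order given.
Side lengths²: AB² = 100, AC² = 104, BC² = 52.
Since AC² = 104 < 100 + 52 = 152, the triangle is acute, so the smallest enclosing circle is the circumcircle.
Circumcentre = (-30/17, 28/17), r² = 8450/289.
Area = π·r² = π·8450/289 ≈ 91.856.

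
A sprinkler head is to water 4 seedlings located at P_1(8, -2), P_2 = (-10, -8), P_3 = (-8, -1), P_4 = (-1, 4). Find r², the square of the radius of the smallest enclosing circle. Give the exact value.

By Welzl's lemma the MEC is supported by two points (diametrically opposite) or three points (on a circumcircle).
The farthest pair is P_1–P_2 with squared distance 360. The circle on this segment as diameter has centre (-1, -5) and r² = 360/4 = 90.
Check P_3: distance² to centre = 65 ≤ 90, so it lies inside.
All remaining points lie in this disk, and no smaller disk contains both endpoints, so this is the minimum enclosing circle.

90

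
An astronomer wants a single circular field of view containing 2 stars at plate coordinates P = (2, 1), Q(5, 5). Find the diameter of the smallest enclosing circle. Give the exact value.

The smallest circle enclosing two points has them as diameter endpoints.
Centre = midpoint = (3.5, 3); r² = |PQ|²/4 = 25/4 = 6.25.
Diameter = 2r = 2√(6.25) = 5.

5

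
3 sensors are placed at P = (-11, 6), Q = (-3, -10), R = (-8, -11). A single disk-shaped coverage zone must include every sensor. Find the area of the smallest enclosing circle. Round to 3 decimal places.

Side lengths²: PQ² = 320, PR² = 298, QR² = 26.
Since PQ² = 320 < 298 + 26 = 324, the triangle is acute, so the smallest enclosing circle is the circumcircle.
Circumcentre = (-79/11, -23/11), r² = 9685/121.
Area = π·r² = π·9685/121 ≈ 251.457.

251.457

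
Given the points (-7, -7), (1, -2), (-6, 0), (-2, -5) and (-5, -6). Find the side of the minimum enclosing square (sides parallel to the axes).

The bounding box has width 8 and height 7.
An axis-aligned square enclosing the set must have side ≥ max(width, height).
So the minimum side is max(8, 7) = 8.

8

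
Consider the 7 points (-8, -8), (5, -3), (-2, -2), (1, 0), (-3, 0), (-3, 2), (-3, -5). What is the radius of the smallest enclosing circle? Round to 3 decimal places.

6.996

A smallest enclosing disk is always determined by at most three of the input points on its boundary.
The minimum enclosing circle is determined by three boundary points: (-8, -8), (5, -3), (-3, 2).
Their circumcentre is (-73/42, -205/42) with r² = 43165/882.
The farthest remaining point (1, 0) is at distance² 27625/882 ≤ 43165/882.
r = √(43165/882) ≈ 6.996.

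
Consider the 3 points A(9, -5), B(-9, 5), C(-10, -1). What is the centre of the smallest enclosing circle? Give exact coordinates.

Side lengths²: AB² = 424, AC² = 377, BC² = 37.
Since AB² = 424 ≥ 377 + 37 = 414, the angle opposite AB is not acute, so the smallest enclosing circle has AB as diameter.
Centre = midpoint of AB = (0, 0), r² = 424/4 = 106.
Centre = (0, 0).

(0, 0)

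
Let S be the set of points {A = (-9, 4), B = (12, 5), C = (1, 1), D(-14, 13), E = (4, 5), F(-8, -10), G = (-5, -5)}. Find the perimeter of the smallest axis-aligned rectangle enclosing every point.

98

Width = max x − min x = 12 − (-14) = 26.
Height = max y − min y = 13 − (-10) = 23.
Perimeter = 2(26 + 23) = 98.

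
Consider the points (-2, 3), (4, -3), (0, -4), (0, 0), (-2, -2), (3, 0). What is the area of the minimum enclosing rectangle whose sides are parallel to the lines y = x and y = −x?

In coordinates u = x + y, v = x − y the rectangle is axis-aligned; the map (x,y)→(u,v) scales areas by 2.
u-values: 1, 1, -4, 0, -4, 3; range = 3 − (-4) = 7.
v-values: -5, 7, 4, 0, 0, 3; range = 7 − (-5) = 12.
Area = (7 × 12) / 2 = 42.

42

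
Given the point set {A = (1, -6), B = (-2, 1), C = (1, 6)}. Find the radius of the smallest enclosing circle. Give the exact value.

6

Side lengths²: AB² = 58, AC² = 144, BC² = 34.
Since AC² = 144 ≥ 58 + 34 = 92, the angle opposite AC is not acute, so the smallest enclosing circle has AC as diameter.
Centre = midpoint of AC = (1, 0), r² = 144/4 = 36.
r = √36 = 6.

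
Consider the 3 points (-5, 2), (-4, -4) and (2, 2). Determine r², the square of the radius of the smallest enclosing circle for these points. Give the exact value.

Call the three points A, B, C in the order given.
Side lengths²: AB² = 37, AC² = 49, BC² = 72.
Since BC² = 72 < 49 + 37 = 86, the triangle is acute, so the smallest enclosing circle is the circumcircle.
Circumcentre = (-1.5, -0.5), r² = 18.5.

18.5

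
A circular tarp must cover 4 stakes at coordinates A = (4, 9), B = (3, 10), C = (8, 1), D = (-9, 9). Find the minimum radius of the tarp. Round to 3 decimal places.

9.394

The farthest pair is C–D with squared distance 353. The circle on this segment as diameter has centre (-0.5, 5) and r² = 353/4 = 88.25.
Check A: distance² to centre = 36.25 ≤ 88.25, so it lies inside.
All remaining points lie in this disk, and no smaller disk contains both endpoints, so this is the minimum enclosing circle.
r = √(88.25) ≈ 9.394.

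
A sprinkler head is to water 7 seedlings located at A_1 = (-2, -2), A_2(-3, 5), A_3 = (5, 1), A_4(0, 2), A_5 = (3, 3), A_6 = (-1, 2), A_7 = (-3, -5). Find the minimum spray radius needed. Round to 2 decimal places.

The minimum enclosing circle is determined by three boundary points: A_2, A_3, A_7.
Their circumcentre is (-0.5, 0) with r² = 31.25.
The farthest remaining point A_5 is at distance² 21.25 ≤ 31.25.
r = √(31.25) ≈ 5.59.

5.59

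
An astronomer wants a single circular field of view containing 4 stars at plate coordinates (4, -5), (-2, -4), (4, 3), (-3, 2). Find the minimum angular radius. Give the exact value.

The minimum enclosing circle of a finite set is fixed by two of the points (as a diameter) or three (as a circumcircle).
The minimum enclosing circle is determined by three boundary points: (4, -5), (4, 3), (-3, 2).
Their circumcentre is (1, -1) with r² = 25.
The farthest remaining point (-2, -4) is at distance² 18 ≤ 25.
r = √25 = 5.

5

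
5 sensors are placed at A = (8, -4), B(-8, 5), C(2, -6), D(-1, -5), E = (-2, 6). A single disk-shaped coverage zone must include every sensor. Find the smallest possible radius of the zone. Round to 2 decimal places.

A smallest enclosing disk is always determined by at most three of the input points on its boundary.
The farthest pair is A–B with squared distance 337. The circle on this segment as diameter has centre (0, 0.5) and r² = 337/4 = 84.25.
Check C: distance² to centre = 46.25 ≤ 84.25, so it lies inside.
All remaining points lie in this disk, and no smaller disk contains both endpoints, so this is the minimum enclosing circle.
r = √(84.25) ≈ 9.18.

9.18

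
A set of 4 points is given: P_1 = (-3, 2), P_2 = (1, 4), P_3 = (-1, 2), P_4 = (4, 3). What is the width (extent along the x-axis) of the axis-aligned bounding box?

7

max x = 4, min x = -3, so width = 7.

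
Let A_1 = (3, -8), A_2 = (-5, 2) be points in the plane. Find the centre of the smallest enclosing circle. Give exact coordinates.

The smallest circle enclosing two points has them as diameter endpoints.
Centre = midpoint = (-1, -3); r² = |A_1A_2|²/4 = 164/4 = 41.
Centre = (-1, -3).

(-1, -3)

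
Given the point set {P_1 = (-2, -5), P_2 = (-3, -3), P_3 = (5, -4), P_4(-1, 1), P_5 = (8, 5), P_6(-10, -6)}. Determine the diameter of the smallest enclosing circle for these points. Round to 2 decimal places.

21.10

By Welzl's lemma the MEC is supported by two points (diametrically opposite) or three points (on a circumcircle).
The farthest pair is P_5–P_6 with squared distance 445. The circle on this segment as diameter has centre (-1, -0.5) and r² = 445/4 = 111.25.
Check P_1: distance² to centre = 21.25 ≤ 111.25, so it lies inside.
All remaining points lie in this disk, and no smaller disk contains both endpoints, so this is the minimum enclosing circle.
Diameter = 2r = 2√(111.25) ≈ 21.10.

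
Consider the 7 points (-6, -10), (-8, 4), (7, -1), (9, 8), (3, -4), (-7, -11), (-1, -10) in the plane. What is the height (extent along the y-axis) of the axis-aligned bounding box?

max y = 8, min y = -11, so height = 19.

19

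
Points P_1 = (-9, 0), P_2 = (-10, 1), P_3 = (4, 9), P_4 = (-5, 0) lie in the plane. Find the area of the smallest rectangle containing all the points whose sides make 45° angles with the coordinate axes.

66

In coordinates u = x + y, v = x − y the rectangle is axis-aligned; the map (x,y)→(u,v) scales areas by 2.
u-values: -9, -9, 13, -5; range = 13 − (-9) = 22.
v-values: -9, -11, -5, -5; range = -5 − (-11) = 6.
Area = (22 × 6) / 2 = 66.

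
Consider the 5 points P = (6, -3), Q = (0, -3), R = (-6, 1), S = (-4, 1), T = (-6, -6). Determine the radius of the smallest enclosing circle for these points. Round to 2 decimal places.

6.52

The minimum enclosing circle of a finite set is fixed by two of the points (as a diameter) or three (as a circumcircle).
The minimum enclosing circle is determined by three boundary points: P, R, T.
Their circumcentre is (-0.5, -2.5) with r² = 42.5.
The farthest remaining point S is at distance² 24.5 ≤ 42.5.
r = √(42.5) ≈ 6.52.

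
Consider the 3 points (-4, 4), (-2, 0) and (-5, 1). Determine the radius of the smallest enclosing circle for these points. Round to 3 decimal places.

2.236

Call the three points A, B, C in the order given.
Side lengths²: AB² = 20, AC² = 10, BC² = 10.
Since AB² = 20 ≥ 10 + 10 = 20, the angle opposite AB is not acute, so the smallest enclosing circle has AB as diameter.
Centre = midpoint of AB = (-3, 2), r² = 20/4 = 5.
r = √5 ≈ 2.236.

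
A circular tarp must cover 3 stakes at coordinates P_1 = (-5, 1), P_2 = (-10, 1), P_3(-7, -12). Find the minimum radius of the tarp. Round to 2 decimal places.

Side lengths²: P_1P_2² = 25, P_1P_3² = 173, P_2P_3² = 178.
Since P_2P_3² = 178 < 173 + 25 = 198, the triangle is acute, so the smallest enclosing circle is the circumcircle.
Circumcentre = (-7.5, -137/26), r² = 15397/338.
r = √(15397/338) ≈ 6.75.

6.75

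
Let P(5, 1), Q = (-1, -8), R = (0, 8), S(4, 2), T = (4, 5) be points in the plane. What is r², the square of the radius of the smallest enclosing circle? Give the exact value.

64.25

The farthest pair is Q–R with squared distance 257. The circle on this segment as diameter has centre (-0.5, 0) and r² = 257/4 = 64.25.
Check P: distance² to centre = 31.25 ≤ 64.25, so it lies inside.
All remaining points lie in this disk, and no smaller disk contains both endpoints, so this is the minimum enclosing circle.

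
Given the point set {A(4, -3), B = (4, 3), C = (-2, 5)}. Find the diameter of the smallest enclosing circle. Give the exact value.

Side lengths²: AB² = 36, AC² = 100, BC² = 40.
Since AC² = 100 ≥ 40 + 36 = 76, the angle opposite AC is not acute, so the smallest enclosing circle has AC as diameter.
Centre = midpoint of AC = (1, 1), r² = 100/4 = 25.
Diameter = 2r = 2√25 = 10.

10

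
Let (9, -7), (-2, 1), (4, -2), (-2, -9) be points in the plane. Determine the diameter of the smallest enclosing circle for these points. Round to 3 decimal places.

13.824

A smallest enclosing disk is always determined by at most three of the input points on its boundary.
The minimum enclosing circle is determined by three boundary points: (9, -7), (-2, 1), (-2, -9).
Their circumcentre is (61/22, -4) with r² = 23125/484.
The farthest remaining point (4, -2) is at distance² 2665/484 ≤ 23125/484.
Diameter = 2r = 2√(23125/484) ≈ 13.824.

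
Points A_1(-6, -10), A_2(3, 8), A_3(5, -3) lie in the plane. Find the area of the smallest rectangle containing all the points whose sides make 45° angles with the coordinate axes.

175.5

In coordinates u = x + y, v = x − y the rectangle is axis-aligned; the map (x,y)→(u,v) scales areas by 2.
u-values: -16, 11, 2; range = 11 − (-16) = 27.
v-values: 4, -5, 8; range = 8 − (-5) = 13.
Area = (27 × 13) / 2 = 175.5.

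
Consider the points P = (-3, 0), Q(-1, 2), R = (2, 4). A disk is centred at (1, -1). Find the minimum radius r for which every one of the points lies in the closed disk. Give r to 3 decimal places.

The required radius is the distance from (1, -1) to the farthest point.
Squared distances: 17, 13, 26.
Maximum is 26, attained at R.
r = √26 ≈ 5.099.

5.099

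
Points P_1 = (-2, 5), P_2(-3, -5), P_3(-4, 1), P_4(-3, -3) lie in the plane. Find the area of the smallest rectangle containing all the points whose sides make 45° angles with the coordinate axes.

In coordinates u = x + y, v = x − y the rectangle is axis-aligned; the map (x,y)→(u,v) scales areas by 2.
u-values: 3, -8, -3, -6; range = 3 − (-8) = 11.
v-values: -7, 2, -5, 0; range = 2 − (-7) = 9.
Area = (11 × 9) / 2 = 49.5.

49.5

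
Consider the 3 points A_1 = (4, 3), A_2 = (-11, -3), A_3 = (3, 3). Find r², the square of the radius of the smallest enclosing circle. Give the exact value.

65.25

Side lengths²: A_1A_2² = 261, A_1A_3² = 1, A_2A_3² = 232.
Since A_1A_2² = 261 ≥ 232 + 1 = 233, the angle opposite A_1A_2 is not acute, so the smallest enclosing circle has A_1A_2 as diameter.
Centre = midpoint of A_1A_2 = (-3.5, 0), r² = 261/4 = 65.25.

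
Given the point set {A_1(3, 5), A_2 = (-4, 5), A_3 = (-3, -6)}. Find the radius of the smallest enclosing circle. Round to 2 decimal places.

Side lengths²: A_1A_2² = 49, A_1A_3² = 157, A_2A_3² = 122.
Since A_1A_3² = 157 < 122 + 49 = 171, the triangle is acute, so the smallest enclosing circle is the circumcircle.
Circumcentre = (-0.5, -5/22), r² = 9577/242.
r = √(9577/242) ≈ 6.29.

6.29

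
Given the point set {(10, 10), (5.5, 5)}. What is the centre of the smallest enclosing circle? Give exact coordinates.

The smallest circle enclosing two points has them as diameter endpoints.
Centre = midpoint = (7.75, 7.5); r² = |(10, 10)−(5.5, 5)|²/4 = 45.25/4 = 11.3125.
Centre = (7.75, 7.5).

(7.75, 7.5)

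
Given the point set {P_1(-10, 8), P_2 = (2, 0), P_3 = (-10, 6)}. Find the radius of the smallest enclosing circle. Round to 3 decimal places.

7.211

Side lengths²: P_1P_2² = 208, P_1P_3² = 4, P_2P_3² = 180.
Since P_1P_2² = 208 ≥ 180 + 4 = 184, the angle opposite P_1P_2 is not acute, so the smallest enclosing circle has P_1P_2 as diameter.
Centre = midpoint of P_1P_2 = (-4, 4), r² = 208/4 = 52.
r = √52 ≈ 7.211.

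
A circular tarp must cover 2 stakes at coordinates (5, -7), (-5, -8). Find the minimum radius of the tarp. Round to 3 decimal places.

The smallest circle enclosing two points has them as diameter endpoints.
Centre = midpoint = (0, -7.5); r² = |(5, -7)−(-5, -8)|²/4 = 101/4 = 25.25.
r = √(25.25) ≈ 5.025.

5.025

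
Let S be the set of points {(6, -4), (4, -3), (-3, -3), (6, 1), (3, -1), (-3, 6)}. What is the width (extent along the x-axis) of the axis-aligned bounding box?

9

max x = 6, min x = -3, so width = 9.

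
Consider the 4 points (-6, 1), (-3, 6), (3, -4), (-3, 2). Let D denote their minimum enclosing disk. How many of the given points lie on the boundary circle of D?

3

A smallest enclosing disk is always determined by at most three of the input points on its boundary.
The minimum enclosing circle is determined by three boundary points: (-6, 1), (-3, 6), (3, -4).
Their circumcentre is (-1/6, 0.9) with r² = 15317/450.
The farthest remaining point (-3, 2) is at distance² 4157/450 ≤ 15317/450.
The points at distance exactly r from the centre are (-6, 1), (-3, 6), (3, -4) — 3 points.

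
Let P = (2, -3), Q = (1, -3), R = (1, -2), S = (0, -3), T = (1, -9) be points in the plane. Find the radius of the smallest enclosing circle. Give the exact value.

3.5

By Welzl's lemma the MEC is supported by two points (diametrically opposite) or three points (on a circumcircle).
The farthest pair is R–T with squared distance 49. The circle on this segment as diameter has centre (1, -5.5) and r² = 49/4 = 12.25.
Check P: distance² to centre = 7.25 ≤ 12.25, so it lies inside.
All remaining points lie in this disk, and no smaller disk contains both endpoints, so this is the minimum enclosing circle.
r = √(12.25) = 3.5.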